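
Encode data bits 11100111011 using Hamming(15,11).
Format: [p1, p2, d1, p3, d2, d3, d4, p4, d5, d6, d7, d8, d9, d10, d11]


Parity bits: p1=0, p2=0, p3=1, p4=1

001111010111011


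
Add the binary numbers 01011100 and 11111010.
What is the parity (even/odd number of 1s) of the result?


01011100 = 92
11111010 = 250
Sum = 342 = 101010110
1s count = 5

odd parity (5 ones in 101010110)


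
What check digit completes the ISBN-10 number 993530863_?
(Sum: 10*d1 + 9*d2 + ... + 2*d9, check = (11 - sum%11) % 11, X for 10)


Weighted sum: 304
304 mod 11 = 7

Check digit: 4


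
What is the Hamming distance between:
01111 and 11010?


XOR: 10101
Count of 1s: 3

3


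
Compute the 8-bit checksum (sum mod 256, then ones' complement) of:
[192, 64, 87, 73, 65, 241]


Sum = 722 mod 256 = 210
Complement = 45

45


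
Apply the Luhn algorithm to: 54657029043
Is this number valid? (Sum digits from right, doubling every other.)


Luhn sum = 49
49 mod 10 = 9

Invalid (Luhn sum mod 10 = 9)


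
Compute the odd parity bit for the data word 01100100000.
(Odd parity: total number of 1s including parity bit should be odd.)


Number of 1s in data: 3
Parity bit: 0

0


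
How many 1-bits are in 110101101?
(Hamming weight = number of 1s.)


Counting 1s in 110101101

6


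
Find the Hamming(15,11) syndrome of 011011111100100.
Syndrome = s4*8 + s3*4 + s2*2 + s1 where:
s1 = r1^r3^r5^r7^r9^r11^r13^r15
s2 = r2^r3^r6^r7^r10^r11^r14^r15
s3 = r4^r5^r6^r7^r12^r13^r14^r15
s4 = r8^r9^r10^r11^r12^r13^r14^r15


s1=1, s2=1, s3=0, s4=0

Syndrome = 3 (error at position 3)


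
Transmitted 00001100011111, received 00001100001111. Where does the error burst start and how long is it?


XOR: 00000000010000

Burst at position 9, length 1


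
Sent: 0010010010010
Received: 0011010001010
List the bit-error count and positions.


XOR: 0001000011000

3 error(s) at position(s): 3, 8, 9


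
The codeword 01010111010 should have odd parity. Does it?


Number of 1s: 6

No, parity error (6 ones)


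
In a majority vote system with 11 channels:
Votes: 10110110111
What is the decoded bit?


Ones: 8 out of 11
Threshold: 6

1 (8/11 voted 1)


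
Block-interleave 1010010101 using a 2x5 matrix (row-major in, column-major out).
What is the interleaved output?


Matrix:
  10100
  10101
Read columns: 1100110001

1100110001


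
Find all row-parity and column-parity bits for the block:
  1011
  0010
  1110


Row parities: 111
Column parities: 0111

Row P: 111, Col P: 0111, Corner: 1


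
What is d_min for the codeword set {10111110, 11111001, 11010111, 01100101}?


Comparing all pairs, minimum distance: 4
Can detect 3 errors, correct 1 errors

4


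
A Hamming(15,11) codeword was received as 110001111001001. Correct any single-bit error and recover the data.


Syndrome = 0: no error detected

Data: 00111001001 (no errors)


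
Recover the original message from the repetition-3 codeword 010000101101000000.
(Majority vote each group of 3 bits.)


Groups: 010, 000, 101, 101, 000, 000
Majority votes: 001100

001100


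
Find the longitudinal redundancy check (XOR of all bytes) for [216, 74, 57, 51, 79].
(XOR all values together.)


XOR chain: 216 ^ 74 ^ 57 ^ 51 ^ 79 = 215

215


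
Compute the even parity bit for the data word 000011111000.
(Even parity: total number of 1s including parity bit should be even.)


Number of 1s in data: 5
Parity bit: 1

1


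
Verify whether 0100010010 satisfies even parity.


Number of 1s: 3

No, parity error (3 ones)


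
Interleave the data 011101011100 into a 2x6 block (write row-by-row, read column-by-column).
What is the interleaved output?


Matrix:
  011101
  011100
Read columns: 001111110010

001111110010


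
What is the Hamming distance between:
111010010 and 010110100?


XOR: 101100110
Count of 1s: 5

5


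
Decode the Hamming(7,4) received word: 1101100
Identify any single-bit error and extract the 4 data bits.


Syndrome = 2: error at position 2

Data: 0100 (corrected bit 2)


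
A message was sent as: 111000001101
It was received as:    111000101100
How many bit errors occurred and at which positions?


XOR: 000000100001

2 error(s) at position(s): 6, 11


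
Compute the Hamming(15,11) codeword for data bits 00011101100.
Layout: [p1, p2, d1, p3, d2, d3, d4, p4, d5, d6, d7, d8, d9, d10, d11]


Parity bits: p1=1, p2=0, p3=1, p4=0

100100101101100


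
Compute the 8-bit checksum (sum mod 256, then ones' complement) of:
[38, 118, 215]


Sum = 371 mod 256 = 115
Complement = 140

140


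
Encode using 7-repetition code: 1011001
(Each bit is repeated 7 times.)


Each bit -> 7 copies

1111111000000011111111111111000000000000001111111


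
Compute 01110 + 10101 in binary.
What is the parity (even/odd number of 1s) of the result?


01110 = 14
10101 = 21
Sum = 35 = 100011
1s count = 3

odd parity (3 ones in 100011)


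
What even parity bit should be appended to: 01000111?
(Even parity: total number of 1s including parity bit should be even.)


Number of 1s in data: 4
Parity bit: 0

0


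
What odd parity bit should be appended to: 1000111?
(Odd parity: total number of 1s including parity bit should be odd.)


Number of 1s in data: 4
Parity bit: 1

1


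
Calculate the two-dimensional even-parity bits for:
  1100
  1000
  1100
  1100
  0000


Row parities: 01000
Column parities: 0100

Row P: 01000, Col P: 0100, Corner: 1


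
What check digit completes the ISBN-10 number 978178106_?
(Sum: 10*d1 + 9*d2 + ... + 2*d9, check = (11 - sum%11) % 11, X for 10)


Weighted sum: 322
322 mod 11 = 3

Check digit: 8


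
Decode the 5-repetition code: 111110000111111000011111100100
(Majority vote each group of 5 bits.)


Groups: 11111, 00001, 11111, 00001, 11111, 00100
Majority votes: 101010

101010


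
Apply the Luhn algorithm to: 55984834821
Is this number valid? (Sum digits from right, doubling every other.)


Luhn sum = 57
57 mod 10 = 7

Invalid (Luhn sum mod 10 = 7)


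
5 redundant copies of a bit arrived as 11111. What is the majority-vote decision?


Ones: 5 out of 5
Threshold: 3

1 (5/5 voted 1)


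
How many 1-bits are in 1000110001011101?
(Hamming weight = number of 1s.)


Counting 1s in 1000110001011101

8


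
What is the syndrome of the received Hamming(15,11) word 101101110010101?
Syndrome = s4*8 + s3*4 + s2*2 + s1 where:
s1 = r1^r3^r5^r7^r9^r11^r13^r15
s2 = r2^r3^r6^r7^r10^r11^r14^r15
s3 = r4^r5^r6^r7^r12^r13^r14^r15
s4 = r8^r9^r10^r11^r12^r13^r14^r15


s1=0, s2=1, s3=1, s4=0

Syndrome = 6 (error at position 6)


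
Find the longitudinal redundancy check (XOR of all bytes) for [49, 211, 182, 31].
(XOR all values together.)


XOR chain: 49 ^ 211 ^ 182 ^ 31 = 75

75


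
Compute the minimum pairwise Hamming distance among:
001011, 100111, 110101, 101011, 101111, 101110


Comparing all pairs, minimum distance: 1
Can detect 0 errors, correct 0 errors

1


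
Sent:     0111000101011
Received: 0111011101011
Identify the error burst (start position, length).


XOR: 0000011000000

Burst at position 5, length 2


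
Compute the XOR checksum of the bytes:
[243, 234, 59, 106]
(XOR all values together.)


XOR chain: 243 ^ 234 ^ 59 ^ 106 = 72

72


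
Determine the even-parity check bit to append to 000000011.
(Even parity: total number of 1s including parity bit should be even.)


Number of 1s in data: 2
Parity bit: 0

0


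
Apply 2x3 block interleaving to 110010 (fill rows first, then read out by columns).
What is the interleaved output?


Matrix:
  110
  010
Read columns: 101100

101100


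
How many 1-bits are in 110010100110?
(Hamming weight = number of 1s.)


Counting 1s in 110010100110

6


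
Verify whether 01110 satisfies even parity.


Number of 1s: 3

No, parity error (3 ones)


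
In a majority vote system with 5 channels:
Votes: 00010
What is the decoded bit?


Ones: 1 out of 5
Threshold: 3

0 (1/5 voted 1)


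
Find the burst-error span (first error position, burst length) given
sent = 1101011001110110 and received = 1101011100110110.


XOR: 0000000101000000

Burst at position 7, length 3


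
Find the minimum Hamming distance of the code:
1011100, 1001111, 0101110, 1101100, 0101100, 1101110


Comparing all pairs, minimum distance: 1
Can detect 0 errors, correct 0 errors

1


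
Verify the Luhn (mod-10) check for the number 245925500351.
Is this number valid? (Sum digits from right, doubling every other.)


Luhn sum = 33
33 mod 10 = 3

Invalid (Luhn sum mod 10 = 3)


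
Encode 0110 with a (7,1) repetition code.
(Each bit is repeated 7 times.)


Each bit -> 7 copies

0000000111111111111110000000


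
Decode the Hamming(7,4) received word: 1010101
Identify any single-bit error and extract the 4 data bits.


Syndrome = 0: no error detected

Data: 1101 (no errors)


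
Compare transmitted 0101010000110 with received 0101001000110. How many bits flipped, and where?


XOR: 0000011000000

2 error(s) at position(s): 5, 6


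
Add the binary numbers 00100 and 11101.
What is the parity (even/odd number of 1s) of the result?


00100 = 4
11101 = 29
Sum = 33 = 100001
1s count = 2

even parity (2 ones in 100001)


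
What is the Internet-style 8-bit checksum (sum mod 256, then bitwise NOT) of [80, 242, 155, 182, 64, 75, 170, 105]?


Sum = 1073 mod 256 = 49
Complement = 206

206


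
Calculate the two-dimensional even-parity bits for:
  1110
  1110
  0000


Row parities: 110
Column parities: 0000

Row P: 110, Col P: 0000, Corner: 0


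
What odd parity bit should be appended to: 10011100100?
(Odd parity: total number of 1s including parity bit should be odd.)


Number of 1s in data: 5
Parity bit: 0

0


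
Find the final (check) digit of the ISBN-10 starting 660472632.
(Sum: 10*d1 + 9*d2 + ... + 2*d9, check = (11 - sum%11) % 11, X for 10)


Weighted sum: 231
231 mod 11 = 0

Check digit: 0


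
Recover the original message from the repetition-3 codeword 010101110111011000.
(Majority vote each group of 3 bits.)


Groups: 010, 101, 110, 111, 011, 000
Majority votes: 011110

011110


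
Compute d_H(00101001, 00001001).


XOR: 00100000
Count of 1s: 1

1


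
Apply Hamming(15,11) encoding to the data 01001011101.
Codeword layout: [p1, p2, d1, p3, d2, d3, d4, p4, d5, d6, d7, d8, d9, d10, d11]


Parity bits: p1=1, p2=0, p3=0, p4=1

100010011011101


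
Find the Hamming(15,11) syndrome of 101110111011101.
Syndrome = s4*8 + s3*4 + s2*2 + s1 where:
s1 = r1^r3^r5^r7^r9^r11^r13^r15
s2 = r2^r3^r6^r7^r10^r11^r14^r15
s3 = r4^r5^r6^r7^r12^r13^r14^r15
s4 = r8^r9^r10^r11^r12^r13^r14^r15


s1=0, s2=0, s3=0, s4=0

Syndrome = 0 (no error)


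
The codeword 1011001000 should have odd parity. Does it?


Number of 1s: 4

No, parity error (4 ones)


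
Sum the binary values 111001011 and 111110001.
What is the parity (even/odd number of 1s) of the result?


111001011 = 459
111110001 = 497
Sum = 956 = 1110111100
1s count = 7

odd parity (7 ones in 1110111100)


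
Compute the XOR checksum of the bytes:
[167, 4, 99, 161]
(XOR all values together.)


XOR chain: 167 ^ 4 ^ 99 ^ 161 = 97

97


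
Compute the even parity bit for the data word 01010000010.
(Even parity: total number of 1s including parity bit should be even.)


Number of 1s in data: 3
Parity bit: 1

1


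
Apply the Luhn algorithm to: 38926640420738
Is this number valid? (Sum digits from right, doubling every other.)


Luhn sum = 73
73 mod 10 = 3

Invalid (Luhn sum mod 10 = 3)


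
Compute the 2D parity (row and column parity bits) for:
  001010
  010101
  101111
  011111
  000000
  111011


Row parities: 011101
Column parities: 010100

Row P: 011101, Col P: 010100, Corner: 0


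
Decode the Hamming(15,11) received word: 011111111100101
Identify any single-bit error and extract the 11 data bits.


Syndrome = 8: error at position 8

Data: 11111100101 (corrected bit 8)


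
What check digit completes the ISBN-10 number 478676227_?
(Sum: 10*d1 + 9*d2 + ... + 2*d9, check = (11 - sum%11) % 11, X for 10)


Weighted sum: 309
309 mod 11 = 1

Check digit: X


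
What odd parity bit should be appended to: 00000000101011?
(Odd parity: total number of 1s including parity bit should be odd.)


Number of 1s in data: 4
Parity bit: 1

1


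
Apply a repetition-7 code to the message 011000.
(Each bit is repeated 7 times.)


Each bit -> 7 copies

000000011111111111111000000000000000000000


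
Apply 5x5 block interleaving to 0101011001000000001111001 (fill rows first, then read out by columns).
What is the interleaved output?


Matrix:
  01010
  11001
  00000
  00011
  11001
Read columns: 0100111001000001001001011

0100111001000001001001011


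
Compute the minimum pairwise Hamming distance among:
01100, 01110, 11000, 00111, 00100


Comparing all pairs, minimum distance: 1
Can detect 0 errors, correct 0 errors

1


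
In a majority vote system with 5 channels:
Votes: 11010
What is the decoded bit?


Ones: 3 out of 5
Threshold: 3

1 (3/5 voted 1)


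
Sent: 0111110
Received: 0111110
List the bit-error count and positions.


XOR: 0000000

0 errors (received matches sent)


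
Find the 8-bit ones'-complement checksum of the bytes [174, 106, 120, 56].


Sum = 456 mod 256 = 200
Complement = 55

55


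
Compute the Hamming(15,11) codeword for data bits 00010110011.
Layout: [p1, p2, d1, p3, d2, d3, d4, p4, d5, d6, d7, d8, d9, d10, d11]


Parity bits: p1=1, p2=1, p3=1, p4=0

110100100110011


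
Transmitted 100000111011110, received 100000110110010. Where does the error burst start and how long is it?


XOR: 000000001101100

Burst at position 8, length 5


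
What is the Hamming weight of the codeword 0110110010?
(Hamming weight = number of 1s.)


Counting 1s in 0110110010

5


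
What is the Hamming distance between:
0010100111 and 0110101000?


XOR: 0100001111
Count of 1s: 5

5


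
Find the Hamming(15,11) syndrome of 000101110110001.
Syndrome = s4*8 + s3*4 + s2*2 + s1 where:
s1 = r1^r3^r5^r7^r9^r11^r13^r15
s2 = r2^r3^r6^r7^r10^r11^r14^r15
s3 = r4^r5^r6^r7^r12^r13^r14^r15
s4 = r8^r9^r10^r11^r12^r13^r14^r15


s1=1, s2=1, s3=0, s4=0

Syndrome = 3 (error at position 3)


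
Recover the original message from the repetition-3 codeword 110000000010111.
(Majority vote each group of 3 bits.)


Groups: 110, 000, 000, 010, 111
Majority votes: 10001

10001


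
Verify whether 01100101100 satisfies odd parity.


Number of 1s: 5

Yes, parity is correct (5 ones)


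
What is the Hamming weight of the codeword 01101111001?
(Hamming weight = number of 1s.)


Counting 1s in 01101111001

7


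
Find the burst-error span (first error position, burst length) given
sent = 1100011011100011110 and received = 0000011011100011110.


XOR: 1100000000000000000

Burst at position 0, length 2


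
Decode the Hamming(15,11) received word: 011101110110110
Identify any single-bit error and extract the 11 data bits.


Syndrome = 14: error at position 14

Data: 10110110100 (corrected bit 14)


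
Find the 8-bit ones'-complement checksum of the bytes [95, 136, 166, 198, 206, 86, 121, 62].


Sum = 1070 mod 256 = 46
Complement = 209

209


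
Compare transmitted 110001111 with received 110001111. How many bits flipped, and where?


XOR: 000000000

0 errors (received matches sent)


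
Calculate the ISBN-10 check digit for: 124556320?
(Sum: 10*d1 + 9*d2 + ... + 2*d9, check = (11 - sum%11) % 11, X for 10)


Weighted sum: 173
173 mod 11 = 8

Check digit: 3


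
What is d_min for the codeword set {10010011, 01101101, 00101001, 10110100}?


Comparing all pairs, minimum distance: 2
Can detect 1 errors, correct 0 errors

2


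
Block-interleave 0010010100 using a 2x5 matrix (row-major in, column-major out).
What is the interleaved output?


Matrix:
  00100
  10100
Read columns: 0100110000

0100110000


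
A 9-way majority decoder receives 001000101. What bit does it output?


Ones: 3 out of 9
Threshold: 5

0 (3/9 voted 1)


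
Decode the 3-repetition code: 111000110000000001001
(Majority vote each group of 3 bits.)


Groups: 111, 000, 110, 000, 000, 001, 001
Majority votes: 1010000

1010000


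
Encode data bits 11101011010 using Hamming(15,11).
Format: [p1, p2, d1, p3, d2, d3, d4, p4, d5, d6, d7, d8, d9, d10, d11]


Parity bits: p1=0, p2=0, p3=0, p4=0

001011001011010


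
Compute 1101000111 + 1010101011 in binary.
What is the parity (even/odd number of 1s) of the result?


1101000111 = 839
1010101011 = 683
Sum = 1522 = 10111110010
1s count = 7

odd parity (7 ones in 10111110010)


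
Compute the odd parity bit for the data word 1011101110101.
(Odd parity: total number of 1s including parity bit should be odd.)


Number of 1s in data: 9
Parity bit: 0

0


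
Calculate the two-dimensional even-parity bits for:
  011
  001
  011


Row parities: 010
Column parities: 001

Row P: 010, Col P: 001, Corner: 1


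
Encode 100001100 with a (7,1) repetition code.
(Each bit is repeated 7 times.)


Each bit -> 7 copies

111111100000000000000000000000000001111111111111100000000000000


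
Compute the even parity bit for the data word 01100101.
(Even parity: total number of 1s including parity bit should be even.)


Number of 1s in data: 4
Parity bit: 0

0


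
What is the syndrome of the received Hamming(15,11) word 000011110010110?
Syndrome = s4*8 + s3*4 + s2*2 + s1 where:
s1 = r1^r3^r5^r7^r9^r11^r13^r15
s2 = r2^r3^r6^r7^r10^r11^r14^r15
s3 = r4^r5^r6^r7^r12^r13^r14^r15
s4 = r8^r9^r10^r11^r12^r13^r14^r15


s1=0, s2=0, s3=1, s4=0

Syndrome = 4 (error at position 4)


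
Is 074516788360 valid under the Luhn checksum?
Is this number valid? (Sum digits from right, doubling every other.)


Luhn sum = 54
54 mod 10 = 4

Invalid (Luhn sum mod 10 = 4)


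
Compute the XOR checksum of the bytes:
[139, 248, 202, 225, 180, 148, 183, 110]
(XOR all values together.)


XOR chain: 139 ^ 248 ^ 202 ^ 225 ^ 180 ^ 148 ^ 183 ^ 110 = 161

161


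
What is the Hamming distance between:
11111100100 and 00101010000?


XOR: 11010110100
Count of 1s: 6

6


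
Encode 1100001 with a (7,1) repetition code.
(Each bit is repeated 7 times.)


Each bit -> 7 copies

1111111111111100000000000000000000000000001111111


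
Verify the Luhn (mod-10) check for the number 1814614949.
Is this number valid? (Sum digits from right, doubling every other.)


Luhn sum = 54
54 mod 10 = 4

Invalid (Luhn sum mod 10 = 4)


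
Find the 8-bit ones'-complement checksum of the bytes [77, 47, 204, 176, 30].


Sum = 534 mod 256 = 22
Complement = 233

233


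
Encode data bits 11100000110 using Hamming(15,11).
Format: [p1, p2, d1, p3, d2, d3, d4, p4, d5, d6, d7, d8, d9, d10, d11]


Parity bits: p1=1, p2=1, p3=0, p4=0

111011000000110


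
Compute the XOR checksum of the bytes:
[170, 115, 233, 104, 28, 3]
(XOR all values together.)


XOR chain: 170 ^ 115 ^ 233 ^ 104 ^ 28 ^ 3 = 71

71


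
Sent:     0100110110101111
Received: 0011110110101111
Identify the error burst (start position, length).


XOR: 0111000000000000

Burst at position 1, length 3


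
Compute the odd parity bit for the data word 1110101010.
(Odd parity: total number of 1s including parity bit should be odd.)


Number of 1s in data: 6
Parity bit: 1

1


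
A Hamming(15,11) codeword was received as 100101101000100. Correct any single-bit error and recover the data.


Syndrome = 0: no error detected

Data: 00111000100 (no errors)


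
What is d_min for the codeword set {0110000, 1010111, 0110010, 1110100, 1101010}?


Comparing all pairs, minimum distance: 1
Can detect 0 errors, correct 0 errors

1


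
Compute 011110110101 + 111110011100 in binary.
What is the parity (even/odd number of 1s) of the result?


011110110101 = 1973
111110011100 = 3996
Sum = 5969 = 1011101010001
1s count = 7

odd parity (7 ones in 1011101010001)


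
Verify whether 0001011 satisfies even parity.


Number of 1s: 3

No, parity error (3 ones)


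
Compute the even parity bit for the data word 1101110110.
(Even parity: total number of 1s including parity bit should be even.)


Number of 1s in data: 7
Parity bit: 1

1


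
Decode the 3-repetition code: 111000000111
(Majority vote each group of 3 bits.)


Groups: 111, 000, 000, 111
Majority votes: 1001

1001


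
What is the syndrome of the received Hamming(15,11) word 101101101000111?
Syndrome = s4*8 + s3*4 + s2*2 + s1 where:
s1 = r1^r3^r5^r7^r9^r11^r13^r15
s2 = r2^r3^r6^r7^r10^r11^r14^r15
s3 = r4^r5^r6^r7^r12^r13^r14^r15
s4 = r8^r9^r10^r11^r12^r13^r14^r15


s1=0, s2=1, s3=0, s4=0

Syndrome = 2 (error at position 2)


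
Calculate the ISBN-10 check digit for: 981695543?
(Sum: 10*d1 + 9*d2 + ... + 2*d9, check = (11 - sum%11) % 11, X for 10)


Weighted sum: 329
329 mod 11 = 10

Check digit: 1


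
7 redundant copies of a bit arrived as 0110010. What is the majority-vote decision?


Ones: 3 out of 7
Threshold: 4

0 (3/7 voted 1)


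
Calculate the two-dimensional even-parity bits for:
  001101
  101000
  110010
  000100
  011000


Row parities: 10110
Column parities: 001011

Row P: 10110, Col P: 001011, Corner: 1


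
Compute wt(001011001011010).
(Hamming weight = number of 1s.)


Counting 1s in 001011001011010

7


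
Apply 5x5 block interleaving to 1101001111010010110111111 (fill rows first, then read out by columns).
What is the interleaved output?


Matrix:
  11010
  01111
  01001
  01101
  11111
Read columns: 1000111111010111100101111

1000111111010111100101111


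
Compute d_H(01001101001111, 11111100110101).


XOR: 10110001111010
Count of 1s: 8

8


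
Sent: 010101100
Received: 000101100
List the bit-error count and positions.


XOR: 010000000

1 error(s) at position(s): 1


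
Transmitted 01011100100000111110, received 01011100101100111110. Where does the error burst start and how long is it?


XOR: 00000000001100000000

Burst at position 10, length 2


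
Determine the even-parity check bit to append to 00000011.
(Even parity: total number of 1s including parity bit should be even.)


Number of 1s in data: 2
Parity bit: 0

0


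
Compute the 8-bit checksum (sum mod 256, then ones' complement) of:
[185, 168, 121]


Sum = 474 mod 256 = 218
Complement = 37

37


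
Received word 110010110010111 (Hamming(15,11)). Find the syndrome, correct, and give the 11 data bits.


Syndrome = 14: error at position 14

Data: 01010010101 (corrected bit 14)


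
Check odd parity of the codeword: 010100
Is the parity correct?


Number of 1s: 2

No, parity error (2 ones)


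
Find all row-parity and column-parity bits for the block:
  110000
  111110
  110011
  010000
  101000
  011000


Row parities: 010100
Column parities: 011101

Row P: 010100, Col P: 011101, Corner: 0


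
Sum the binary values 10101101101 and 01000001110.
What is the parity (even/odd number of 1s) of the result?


10101101101 = 1389
01000001110 = 526
Sum = 1915 = 11101111011
1s count = 9

odd parity (9 ones in 11101111011)


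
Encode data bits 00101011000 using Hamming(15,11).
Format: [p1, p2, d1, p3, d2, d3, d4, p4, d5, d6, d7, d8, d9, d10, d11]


Parity bits: p1=0, p2=0, p3=0, p4=1

000001011011000


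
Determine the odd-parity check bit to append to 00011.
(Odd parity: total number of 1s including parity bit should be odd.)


Number of 1s in data: 2
Parity bit: 1

1


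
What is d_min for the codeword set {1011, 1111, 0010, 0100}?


Comparing all pairs, minimum distance: 1
Can detect 0 errors, correct 0 errors

1


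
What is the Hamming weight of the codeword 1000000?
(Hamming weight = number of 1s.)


Counting 1s in 1000000

1


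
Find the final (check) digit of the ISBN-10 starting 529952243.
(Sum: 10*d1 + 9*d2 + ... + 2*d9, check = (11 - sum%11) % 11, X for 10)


Weighted sum: 269
269 mod 11 = 5

Check digit: 6


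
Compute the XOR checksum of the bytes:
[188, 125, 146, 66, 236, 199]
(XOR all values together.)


XOR chain: 188 ^ 125 ^ 146 ^ 66 ^ 236 ^ 199 = 58

58


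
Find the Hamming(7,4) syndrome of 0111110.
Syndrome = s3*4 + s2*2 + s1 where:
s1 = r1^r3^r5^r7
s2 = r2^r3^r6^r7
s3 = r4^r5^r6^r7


s1=0, s2=1, s3=1

Syndrome = 6 (error at position 6)


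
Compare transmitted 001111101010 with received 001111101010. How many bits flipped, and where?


XOR: 000000000000

0 errors (received matches sent)


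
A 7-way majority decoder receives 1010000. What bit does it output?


Ones: 2 out of 7
Threshold: 4

0 (2/7 voted 1)


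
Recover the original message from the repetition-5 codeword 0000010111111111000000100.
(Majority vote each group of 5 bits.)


Groups: 00000, 10111, 11111, 10000, 00100
Majority votes: 01100

01100


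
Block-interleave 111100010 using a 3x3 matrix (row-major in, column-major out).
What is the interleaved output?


Matrix:
  111
  100
  010
Read columns: 110101100

110101100


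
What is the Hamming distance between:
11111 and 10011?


XOR: 01100
Count of 1s: 2

2


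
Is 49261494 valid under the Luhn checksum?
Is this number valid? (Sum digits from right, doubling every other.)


Luhn sum = 46
46 mod 10 = 6

Invalid (Luhn sum mod 10 = 6)


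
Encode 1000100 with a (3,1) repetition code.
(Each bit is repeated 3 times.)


Each bit -> 3 copies

111000000000111000000


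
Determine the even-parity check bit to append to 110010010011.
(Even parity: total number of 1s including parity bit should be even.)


Number of 1s in data: 6
Parity bit: 0

0


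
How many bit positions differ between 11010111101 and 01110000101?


XOR: 10100111000
Count of 1s: 5

5


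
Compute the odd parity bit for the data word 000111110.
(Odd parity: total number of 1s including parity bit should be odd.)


Number of 1s in data: 5
Parity bit: 0

0


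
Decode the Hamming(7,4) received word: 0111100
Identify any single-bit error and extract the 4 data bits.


Syndrome = 0: no error detected

Data: 1100 (no errors)


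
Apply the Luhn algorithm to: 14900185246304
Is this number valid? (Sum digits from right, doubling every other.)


Luhn sum = 46
46 mod 10 = 6

Invalid (Luhn sum mod 10 = 6)


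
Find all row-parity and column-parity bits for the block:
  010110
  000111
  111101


Row parities: 111
Column parities: 101100

Row P: 111, Col P: 101100, Corner: 1


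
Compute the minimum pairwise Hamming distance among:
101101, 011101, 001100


Comparing all pairs, minimum distance: 2
Can detect 1 errors, correct 0 errors

2


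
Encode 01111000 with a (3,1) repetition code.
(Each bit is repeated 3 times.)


Each bit -> 3 copies

000111111111111000000000


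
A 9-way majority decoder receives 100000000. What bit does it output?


Ones: 1 out of 9
Threshold: 5

0 (1/9 voted 1)


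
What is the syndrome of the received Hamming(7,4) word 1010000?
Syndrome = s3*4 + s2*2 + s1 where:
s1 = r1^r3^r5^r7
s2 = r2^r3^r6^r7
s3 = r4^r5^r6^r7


s1=0, s2=1, s3=0

Syndrome = 2 (error at position 2)


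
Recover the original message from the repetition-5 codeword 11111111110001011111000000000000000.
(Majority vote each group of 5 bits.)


Groups: 11111, 11111, 00010, 11111, 00000, 00000, 00000
Majority votes: 1101000

1101000


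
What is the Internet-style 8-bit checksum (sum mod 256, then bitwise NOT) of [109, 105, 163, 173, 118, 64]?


Sum = 732 mod 256 = 220
Complement = 35

35


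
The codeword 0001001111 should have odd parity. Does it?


Number of 1s: 5

Yes, parity is correct (5 ones)


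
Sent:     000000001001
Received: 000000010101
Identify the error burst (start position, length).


XOR: 000000011100

Burst at position 7, length 3


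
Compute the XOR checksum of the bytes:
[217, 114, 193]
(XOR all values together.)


XOR chain: 217 ^ 114 ^ 193 = 106

106


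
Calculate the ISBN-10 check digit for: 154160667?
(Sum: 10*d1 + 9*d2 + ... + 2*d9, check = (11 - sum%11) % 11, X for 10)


Weighted sum: 186
186 mod 11 = 10

Check digit: 1


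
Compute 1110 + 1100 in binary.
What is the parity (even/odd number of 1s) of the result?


1110 = 14
1100 = 12
Sum = 26 = 11010
1s count = 3

odd parity (3 ones in 11010)


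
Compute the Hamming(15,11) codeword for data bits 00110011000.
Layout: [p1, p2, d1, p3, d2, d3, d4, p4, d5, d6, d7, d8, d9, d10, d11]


Parity bits: p1=0, p2=1, p3=1, p4=0

010101100011000


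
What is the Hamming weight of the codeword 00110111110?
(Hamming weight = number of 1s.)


Counting 1s in 00110111110

7


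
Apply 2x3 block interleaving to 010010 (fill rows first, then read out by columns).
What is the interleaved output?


Matrix:
  010
  010
Read columns: 001100

001100


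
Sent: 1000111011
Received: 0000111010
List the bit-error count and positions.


XOR: 1000000001

2 error(s) at position(s): 0, 9


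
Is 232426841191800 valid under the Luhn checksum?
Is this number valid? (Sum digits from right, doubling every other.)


Luhn sum = 61
61 mod 10 = 1

Invalid (Luhn sum mod 10 = 1)


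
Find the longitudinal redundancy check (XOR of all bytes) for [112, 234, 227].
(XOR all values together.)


XOR chain: 112 ^ 234 ^ 227 = 121

121


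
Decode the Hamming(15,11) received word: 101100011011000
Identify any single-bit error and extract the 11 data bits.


Syndrome = 0: no error detected

Data: 10001011000 (no errors)


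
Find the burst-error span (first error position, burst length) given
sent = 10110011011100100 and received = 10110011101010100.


XOR: 00000000110110000

Burst at position 8, length 5


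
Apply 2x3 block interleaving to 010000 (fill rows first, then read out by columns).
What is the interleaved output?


Matrix:
  010
  000
Read columns: 001000

001000


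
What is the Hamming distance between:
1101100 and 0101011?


XOR: 1000111
Count of 1s: 4

4


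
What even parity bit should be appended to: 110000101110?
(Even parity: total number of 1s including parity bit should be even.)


Number of 1s in data: 6
Parity bit: 0

0


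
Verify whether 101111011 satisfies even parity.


Number of 1s: 7

No, parity error (7 ones)


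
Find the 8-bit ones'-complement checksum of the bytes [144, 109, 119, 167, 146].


Sum = 685 mod 256 = 173
Complement = 82

82


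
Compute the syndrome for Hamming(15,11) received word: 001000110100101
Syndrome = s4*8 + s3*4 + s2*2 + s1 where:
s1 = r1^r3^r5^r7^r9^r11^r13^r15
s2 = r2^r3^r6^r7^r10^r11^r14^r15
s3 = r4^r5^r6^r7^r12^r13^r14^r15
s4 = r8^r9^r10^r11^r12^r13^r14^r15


s1=0, s2=0, s3=1, s4=0

Syndrome = 4 (error at position 4)


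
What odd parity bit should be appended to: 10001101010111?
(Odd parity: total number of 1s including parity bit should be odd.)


Number of 1s in data: 8
Parity bit: 1

1


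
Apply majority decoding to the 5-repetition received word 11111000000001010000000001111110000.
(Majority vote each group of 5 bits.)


Groups: 11111, 00000, 00010, 10000, 00000, 11111, 10000
Majority votes: 1000010

1000010


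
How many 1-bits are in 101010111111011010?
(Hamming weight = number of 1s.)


Counting 1s in 101010111111011010

12


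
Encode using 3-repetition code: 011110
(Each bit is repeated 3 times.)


Each bit -> 3 copies

000111111111111000


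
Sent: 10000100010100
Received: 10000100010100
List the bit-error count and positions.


XOR: 00000000000000

0 errors (received matches sent)


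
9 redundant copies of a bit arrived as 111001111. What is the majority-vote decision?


Ones: 7 out of 9
Threshold: 5

1 (7/9 voted 1)


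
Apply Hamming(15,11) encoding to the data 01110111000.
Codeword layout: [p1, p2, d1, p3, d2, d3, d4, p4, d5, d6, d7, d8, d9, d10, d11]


Parity bits: p1=1, p2=0, p3=0, p4=1

100011110111000


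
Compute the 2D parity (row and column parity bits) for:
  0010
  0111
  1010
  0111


Row parities: 1101
Column parities: 1000

Row P: 1101, Col P: 1000, Corner: 1


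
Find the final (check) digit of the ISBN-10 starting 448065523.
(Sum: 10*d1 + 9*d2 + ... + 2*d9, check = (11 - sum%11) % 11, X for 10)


Weighted sum: 233
233 mod 11 = 2

Check digit: 9


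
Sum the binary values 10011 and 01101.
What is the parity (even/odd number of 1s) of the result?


10011 = 19
01101 = 13
Sum = 32 = 100000
1s count = 1

odd parity (1 ones in 100000)


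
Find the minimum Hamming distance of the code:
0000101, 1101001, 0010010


Comparing all pairs, minimum distance: 4
Can detect 3 errors, correct 1 errors

4


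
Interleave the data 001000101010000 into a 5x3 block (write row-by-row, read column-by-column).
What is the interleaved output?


Matrix:
  001
  000
  101
  010
  000
Read columns: 001000001010100

001000001010100


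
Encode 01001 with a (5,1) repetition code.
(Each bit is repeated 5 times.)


Each bit -> 5 copies

0000011111000000000011111


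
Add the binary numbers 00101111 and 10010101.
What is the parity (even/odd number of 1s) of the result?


00101111 = 47
10010101 = 149
Sum = 196 = 11000100
1s count = 3

odd parity (3 ones in 11000100)


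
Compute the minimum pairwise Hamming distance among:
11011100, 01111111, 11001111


Comparing all pairs, minimum distance: 3
Can detect 2 errors, correct 1 errors

3


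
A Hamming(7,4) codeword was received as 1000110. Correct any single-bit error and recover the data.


Syndrome = 2: error at position 2

Data: 0110 (corrected bit 2)


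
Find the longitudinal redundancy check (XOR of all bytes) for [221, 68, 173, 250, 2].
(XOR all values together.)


XOR chain: 221 ^ 68 ^ 173 ^ 250 ^ 2 = 204

204


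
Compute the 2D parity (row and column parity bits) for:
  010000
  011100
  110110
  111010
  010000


Row parities: 11001
Column parities: 010000

Row P: 11001, Col P: 010000, Corner: 1


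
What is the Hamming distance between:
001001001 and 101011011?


XOR: 100010010
Count of 1s: 3

3


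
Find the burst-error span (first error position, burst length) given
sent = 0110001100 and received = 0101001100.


XOR: 0011000000

Burst at position 2, length 2


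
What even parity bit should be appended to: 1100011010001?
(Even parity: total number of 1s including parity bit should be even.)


Number of 1s in data: 6
Parity bit: 0

0


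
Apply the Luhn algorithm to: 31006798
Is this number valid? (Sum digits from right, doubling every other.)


Luhn sum = 34
34 mod 10 = 4

Invalid (Luhn sum mod 10 = 4)


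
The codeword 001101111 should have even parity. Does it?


Number of 1s: 6

Yes, parity is correct (6 ones)


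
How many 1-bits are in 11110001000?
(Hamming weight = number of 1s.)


Counting 1s in 11110001000

5


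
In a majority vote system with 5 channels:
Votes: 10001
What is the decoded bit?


Ones: 2 out of 5
Threshold: 3

0 (2/5 voted 1)


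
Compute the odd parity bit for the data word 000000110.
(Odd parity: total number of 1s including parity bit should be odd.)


Number of 1s in data: 2
Parity bit: 1

1


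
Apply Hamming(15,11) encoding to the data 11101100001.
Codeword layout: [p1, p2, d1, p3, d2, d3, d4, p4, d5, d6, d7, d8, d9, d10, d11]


Parity bits: p1=0, p2=0, p3=1, p4=1

001111011100001


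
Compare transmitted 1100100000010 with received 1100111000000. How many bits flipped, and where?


XOR: 0000011000010

3 error(s) at position(s): 5, 6, 11


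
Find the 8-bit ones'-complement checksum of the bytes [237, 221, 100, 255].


Sum = 813 mod 256 = 45
Complement = 210

210


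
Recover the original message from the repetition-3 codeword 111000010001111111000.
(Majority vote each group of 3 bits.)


Groups: 111, 000, 010, 001, 111, 111, 000
Majority votes: 1000110

1000110


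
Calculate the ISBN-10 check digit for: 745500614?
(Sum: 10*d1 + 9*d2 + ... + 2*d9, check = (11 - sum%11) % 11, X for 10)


Weighted sum: 216
216 mod 11 = 7

Check digit: 4


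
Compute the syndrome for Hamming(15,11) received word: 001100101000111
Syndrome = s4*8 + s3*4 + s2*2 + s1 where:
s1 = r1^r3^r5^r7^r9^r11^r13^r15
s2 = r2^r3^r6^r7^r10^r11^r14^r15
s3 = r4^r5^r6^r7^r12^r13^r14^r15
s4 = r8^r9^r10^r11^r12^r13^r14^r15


s1=1, s2=0, s3=1, s4=0

Syndrome = 5 (error at position 5)


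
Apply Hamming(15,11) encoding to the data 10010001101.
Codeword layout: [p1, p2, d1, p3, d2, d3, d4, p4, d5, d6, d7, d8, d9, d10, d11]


Parity bits: p1=0, p2=1, p3=0, p4=1

011000110001101


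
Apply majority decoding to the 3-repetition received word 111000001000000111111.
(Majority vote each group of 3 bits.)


Groups: 111, 000, 001, 000, 000, 111, 111
Majority votes: 1000011

1000011


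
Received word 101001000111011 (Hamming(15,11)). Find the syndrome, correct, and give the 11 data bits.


Syndrome = 8: error at position 8

Data: 10100111011 (corrected bit 8)


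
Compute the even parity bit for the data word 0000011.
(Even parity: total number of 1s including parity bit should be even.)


Number of 1s in data: 2
Parity bit: 0

0


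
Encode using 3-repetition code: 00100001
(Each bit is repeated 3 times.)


Each bit -> 3 copies

000000111000000000000111


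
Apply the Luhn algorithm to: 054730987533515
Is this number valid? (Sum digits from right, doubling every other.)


Luhn sum = 58
58 mod 10 = 8

Invalid (Luhn sum mod 10 = 8)


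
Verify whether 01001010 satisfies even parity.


Number of 1s: 3

No, parity error (3 ones)


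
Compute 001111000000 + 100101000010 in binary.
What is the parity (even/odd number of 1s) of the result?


001111000000 = 960
100101000010 = 2370
Sum = 3330 = 110100000010
1s count = 4

even parity (4 ones in 110100000010)


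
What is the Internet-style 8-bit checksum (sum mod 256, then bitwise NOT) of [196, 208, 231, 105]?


Sum = 740 mod 256 = 228
Complement = 27

27


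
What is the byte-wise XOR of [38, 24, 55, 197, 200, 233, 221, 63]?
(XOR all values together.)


XOR chain: 38 ^ 24 ^ 55 ^ 197 ^ 200 ^ 233 ^ 221 ^ 63 = 15

15


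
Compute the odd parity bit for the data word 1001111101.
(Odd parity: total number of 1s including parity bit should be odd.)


Number of 1s in data: 7
Parity bit: 0

0


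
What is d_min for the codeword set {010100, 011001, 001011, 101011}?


Comparing all pairs, minimum distance: 1
Can detect 0 errors, correct 0 errors

1


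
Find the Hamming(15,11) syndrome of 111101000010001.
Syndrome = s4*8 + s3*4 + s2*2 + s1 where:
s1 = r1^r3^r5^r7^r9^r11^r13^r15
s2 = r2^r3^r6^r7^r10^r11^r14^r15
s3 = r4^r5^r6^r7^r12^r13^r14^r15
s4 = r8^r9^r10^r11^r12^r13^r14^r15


s1=0, s2=1, s3=1, s4=0

Syndrome = 6 (error at position 6)


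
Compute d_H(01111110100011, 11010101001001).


XOR: 10101011101010
Count of 1s: 8

8


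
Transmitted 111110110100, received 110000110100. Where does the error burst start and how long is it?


XOR: 001110000000

Burst at position 2, length 3


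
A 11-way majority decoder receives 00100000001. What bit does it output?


Ones: 2 out of 11
Threshold: 6

0 (2/11 voted 1)


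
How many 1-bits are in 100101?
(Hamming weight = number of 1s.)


Counting 1s in 100101

3


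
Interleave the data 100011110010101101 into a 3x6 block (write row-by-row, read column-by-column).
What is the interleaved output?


Matrix:
  100011
  110010
  101101
Read columns: 111010001001110101

111010001001110101
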